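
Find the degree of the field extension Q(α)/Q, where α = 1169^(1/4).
[Q(α):Q] = 4

α is a root of x^4 - 1169. By Eisenstein's criterion at the prime p = 7 (which divides the constant term 1169 but p^2 = 49 does not, since 1169 is squarefree), x^4 - 1169 is irreducible over Q. Hence [Q(α):Q] = 4.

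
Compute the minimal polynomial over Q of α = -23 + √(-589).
m_α(x) = x^2 + 46x + 1118

From α + 23 = √(-589), squaring gives (α + 23)^2 = -589, i.e. α^2 + 46α + 529 = -589, so α^2 + 46α + 1118 = 0. The discriminant of x^2 + 46x + 1118 is (46)^2 - 4·(1118) = 2116 - 4472 = -2356, and 4·(-589) is not a perfect square in Q since -589 is squarefree and ≠ 1. Hence x^2 + 46x + 1118 is irreducible over Q and is the minimal polynomial of α.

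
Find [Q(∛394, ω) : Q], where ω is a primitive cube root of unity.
[Q(∛394, ω) : Q] = 6

[Q(∛394):Q] = 3 (min poly x^3 - 394, irreducible since 394 is not a perfect cube). [Q(ω):Q] = 2 (min poly x^2 + x + 1). Since Q(∛394) ⊂ R and ω ∉ R, we have ω ∉ Q(∛394), so x^2 + x + 1 remains irreducible over Q(∛394) and [Q(∛394, ω) : Q(∛394)] = 2. By the tower law, [Q(∛394, ω) : Q] = 3 · 2 = 6. (In fact Q(∛394, ω) is the splitting field of x^3 - 394 over Q.)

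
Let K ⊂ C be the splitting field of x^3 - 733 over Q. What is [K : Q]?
[K : Q] = 6

The roots of x^3 - 733 are ∛733, ω∛733, ω^2∛733 where ω = e^(2πi/3) is a primitive cube root of unity, so K = Q(∛733, ω). Now [Q(∛733):Q] = 3 (since 733 is not a perfect cube, x^3 - 733 is irreducible) and [Q(ω):Q] = 2. Both 2 and 3 divide [K:Q], and [K:Q] ≤ 3·2 = 6, so [K:Q] = 6. (Equivalently: Q(∛733) ⊂ R but ω ∉ R, so [K : Q(∛733)] = 2.)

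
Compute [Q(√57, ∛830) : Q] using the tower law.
[Q(√57, ∛830) : Q] = 6

Let L = Q(√57, ∛830). Since Q(√57) ⊂ L and [Q(√57):Q] = 2, the tower law gives 2 | [L:Q]. Likewise Q(∛830) ⊂ L with [Q(∛830):Q] = 3 (because 830 is not a perfect cube), so 3 | [L:Q]. As gcd(2,3) = 1, [L:Q] is divisible by 6. Conversely L is generated over Q by √57 and ∛830, so [L:Q] ≤ 2·3 = 6. Therefore [Q(√57, ∛830) : Q] = 6.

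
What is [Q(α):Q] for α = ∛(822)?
[Q(α):Q] = 3

The minimal polynomial of α is x^3 - 822, irreducible over Q since 822 is not a perfect cube (so x^3 - 822 has no rational root). Hence [Q(α):Q] = deg(m_α) = 3.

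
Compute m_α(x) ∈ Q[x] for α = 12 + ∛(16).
m_α(x) = x^3 - 36x^2 + 432x - 1744

Set β = α - 12 = ∛(16), so β^3 = 16. Then (α - 12)^3 - 16 = 0, i.e. α is a root of g(x) = (x - 12)^3 - 16 = x^3 - 36x^2 + 432x - 1744. Since g(x) = h(x - 12) where h(x) = x^3 - 16, and h is irreducible over Q (because 16 is not a perfect cube, so h has no rational root, and a monic cubic with no rational root is irreducible), g is also irreducible (irreducibility is preserved under the substitution x → x - 12). Hence m_α(x) = x^3 - 36x^2 + 432x - 1744.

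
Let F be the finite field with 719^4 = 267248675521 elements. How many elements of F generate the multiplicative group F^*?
There are φ(267248675520) = 69712601088 primitive elements

F_q^* is cyclic of order q - 1 = 267248675520. A cyclic group of order m has exactly φ(m) generators. Here m = 267248675520 = 2^6 · 3^2 · 5 · 53 · 359 · 4877, so the number of primitive elements is φ(267248675520) = 69712601088.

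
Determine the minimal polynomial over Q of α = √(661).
m_α(x) = x^2 - 661

α satisfies α^2 - 661 = 0, so x^2 - 661 annihilates α. Since d = 661 is squarefree and ≠ 1, it is not a perfect square in Q, so x^2 - 661 has no rational root and is therefore irreducible over Q (a degree-2 polynomial over a field is irreducible iff it has no root). Hence m_α(x) = x^2 - 661.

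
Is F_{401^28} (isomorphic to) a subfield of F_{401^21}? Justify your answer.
No: F_{401^28} is not a subfield of F_{401^21}

F_{p^m} embeds in F_{p^n} iff m | n. Here 28 ∤ 21 (since 21 = 0·28 + 21 with remainder 21 ≠ 0), so F_{401^28} is not a subfield of F_{401^21}. Equivalently: if it were, the tower law would give 28 = [F_{401^28}:F_401] dividing [F_{401^21}:F_401] = 21, contradiction.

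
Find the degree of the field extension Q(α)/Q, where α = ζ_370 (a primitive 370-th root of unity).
[Q(α):Q] = 144

The minimal polynomial of ζ_370 over Q is the 370-th cyclotomic polynomial Φ_370(x), which is irreducible over Q and has degree φ(370) = 144. Hence [Q(α):Q] = φ(370) = 144.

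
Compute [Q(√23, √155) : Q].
[Q(√23, √155) : Q] = 4

[Q(√23):Q] = 2 (min poly x^2 - 23, irreducible since 23 is squarefree > 1). For the top step, suppose √155 ∈ Q(√23), say √155 = c + d√23 with c, d ∈ Q. Squaring: 155 = c^2 + 23d^2 + 2cd√23. Since √23 ∉ Q this forces 2cd = 0. If d = 0 then √155 = c ∈ Q, contradicting 155 squarefree > 1. If c = 0 then 155 = 23d^2, so 23·155 = (23d)^2 is a perfect square in Q — but 23·155 = 3565 is not a perfect square (since 23 and 155 are distinct squarefree integers). Contradiction. Hence √155 ∉ Q(√23), so x^2 - 155 stays irreducible over Q(√23) and [Q(√23, √155) : Q(√23)] = 2. By the tower law, [Q(√23, √155) : Q] = 2 · 2 = 4.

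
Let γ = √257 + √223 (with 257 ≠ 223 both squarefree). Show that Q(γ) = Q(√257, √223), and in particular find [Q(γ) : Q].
[Q(γ) : Q] = 4 (equivalently, Q(γ) = Q(√257, √223))

Obviously Q(γ) ⊆ Q(√257, √223), and [Q(√257, √223):Q] = 4 (since 257, 223 are distinct squarefree integers > 1 with 57311 not a perfect square). To show equality we compute the minimal polynomial of γ. From γ = √257 + √223: γ^2 = 257 + 2√(57311) + 223 = 480 + 2√(57311), so γ^2 - 480 = 2√(57311); squaring, (γ^2 - 480)^2 = 4·57311, i.e. γ^4 - 960γ^2 + 230400 - 229244 = 0, i.e. γ^4 - 960γ^2 + 1156 = 0. So γ is a root of x^4 - 960x^2 + 1156. This polynomial is irreducible over Q: it has no rational root (each ±√257 ± √223 is irrational), and any factorization into two quadratics over Q would force √(57311) ∈ Q (pairing opposite roots) or √257, √223 ∈ Q (other pairings), all impossible. Hence [Q(γ):Q] = 4 = [Q(√257, √223):Q], so Q(γ) = Q(√257, √223).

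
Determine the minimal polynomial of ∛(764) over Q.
m_α(x) = x^3 - 764

α satisfies α^3 = 764, so x^3 - 764 annihilates α. By the rational root test, a rational root p/q (in lowest terms) of x^3 - 764 would satisfy p^3 = 764 q^3, forcing q = 1 and p^3 = 764; but 764 is not a perfect cube, contradiction. A monic cubic over Q with no rational root is irreducible (any nontrivial factorization would include a linear factor). Hence x^3 - 764 is the minimal polynomial of α, and in particular [Q(α):Q] = 3.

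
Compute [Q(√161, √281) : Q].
[Q(√161, √281) : Q] = 4

[Q(√161):Q] = 2 (min poly x^2 - 161, irreducible since 161 is squarefree > 1). For the top step, suppose √281 ∈ Q(√161), say √281 = c + d√161 with c, d ∈ Q. Squaring: 281 = c^2 + 161d^2 + 2cd√161. Since √161 ∉ Q this forces 2cd = 0. If d = 0 then √281 = c ∈ Q, contradicting 281 squarefree > 1. If c = 0 then 281 = 161d^2, so 161·281 = (161d)^2 is a perfect square in Q — but 161·281 = 45241 is not a perfect square (since 161 and 281 are distinct squarefree integers). Contradiction. Hence √281 ∉ Q(√161), so x^2 - 281 stays irreducible over Q(√161) and [Q(√161, √281) : Q(√161)] = 2. By the tower law, [Q(√161, √281) : Q] = 2 · 2 = 4.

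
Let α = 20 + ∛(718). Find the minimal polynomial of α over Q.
m_α(x) = x^3 - 60x^2 + 1200x - 8718

Set β = α - 20 = ∛(718), so β^3 = 718. Then (α - 20)^3 - 718 = 0, i.e. α is a root of g(x) = (x - 20)^3 - 718 = x^3 - 60x^2 + 1200x - 8718. Since g(x) = h(x - 20) where h(x) = x^3 - 718, and h is irreducible over Q (because 718 is not a perfect cube, so h has no rational root, and a monic cubic with no rational root is irreducible), g is also irreducible (irreducibility is preserved under the substitution x → x - 20). Hence m_α(x) = x^3 - 60x^2 + 1200x - 8718.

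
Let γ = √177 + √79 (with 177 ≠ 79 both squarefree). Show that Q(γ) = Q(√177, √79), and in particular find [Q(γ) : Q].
[Q(γ) : Q] = 4 (equivalently, Q(γ) = Q(√177, √79))

Obviously Q(γ) ⊆ Q(√177, √79), and [Q(√177, √79):Q] = 4 (since 177, 79 are distinct squarefree integers > 1 with 13983 not a perfect square). To show equality we compute the minimal polynomial of γ. From γ = √177 + √79: γ^2 = 177 + 2√(13983) + 79 = 256 + 2√(13983), so γ^2 - 256 = 2√(13983); squaring, (γ^2 - 256)^2 = 4·13983, i.e. γ^4 - 512γ^2 + 65536 - 55932 = 0, i.e. γ^4 - 512γ^2 + 9604 = 0. So γ is a root of x^4 - 512x^2 + 9604. This polynomial is irreducible over Q: it has no rational root (each ±√177 ± √79 is irrational), and any factorization into two quadratics over Q would force √(13983) ∈ Q (pairing opposite roots) or √177, √79 ∈ Q (other pairings), all impossible. Hence [Q(γ):Q] = 4 = [Q(√177, √79):Q], so Q(γ) = Q(√177, √79).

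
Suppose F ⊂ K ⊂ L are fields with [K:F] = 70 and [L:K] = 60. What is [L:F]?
[L:F] = 4200

The tower law says that for any tower of field extensions F ⊂ K ⊂ L with finite degrees, [L:F] = [L:K] · [K:F]. Here this gives [L:F] = 60 · 70 = 4200.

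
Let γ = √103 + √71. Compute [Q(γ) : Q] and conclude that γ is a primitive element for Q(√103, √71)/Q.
[Q(γ) : Q] = 4 (equivalently, Q(γ) = Q(√103, √71))

Obviously Q(γ) ⊆ Q(√103, √71), and [Q(√103, √71):Q] = 4 (since 103, 71 are distinct squarefree integers > 1 with 7313 not a perfect square). To show equality we compute the minimal polynomial of γ. From γ = √103 + √71: γ^2 = 103 + 2√(7313) + 71 = 174 + 2√(7313), so γ^2 - 174 = 2√(7313); squaring, (γ^2 - 174)^2 = 4·7313, i.e. γ^4 - 348γ^2 + 30276 - 29252 = 0, i.e. γ^4 - 348γ^2 + 1024 = 0. So γ is a root of x^4 - 348x^2 + 1024. This polynomial is irreducible over Q: it has no rational root (each ±√103 ± √71 is irrational), and any factorization into two quadratics over Q would force √(7313) ∈ Q (pairing opposite roots) or √103, √71 ∈ Q (other pairings), all impossible. Hence [Q(γ):Q] = 4 = [Q(√103, √71):Q], so Q(γ) = Q(√103, √71).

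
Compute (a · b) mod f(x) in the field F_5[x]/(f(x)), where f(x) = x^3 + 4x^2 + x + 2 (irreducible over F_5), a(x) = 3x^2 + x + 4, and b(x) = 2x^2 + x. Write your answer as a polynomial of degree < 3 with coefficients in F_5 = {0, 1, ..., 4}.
a · b ≡ 4x^2 + x + 3 (mod f(x))

Multiply in F_5[x]: a(x)·b(x) = (3x^2 + x + 4)·(2x^2 + x) = x^4 + 4x^2 + 4x. This has degree ≥ 3, so divide by f(x) over F_5: x^4 + 4x^2 + 4x = (x + 1)·(x^3 + 4x^2 + x + 2) + (4x^2 + x + 3). Hence a·b ≡ 4x^2 + x + 3 (mod f). (F_5[x]/(f) is a field with 5^3 = 125 elements since f is irreducible of degree 3.)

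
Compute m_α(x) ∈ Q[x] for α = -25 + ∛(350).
m_α(x) = x^3 + 75x^2 + 1875x + 15275

Set β = α + 25 = ∛(350), so β^3 = 350. Then (α + 25)^3 - 350 = 0, i.e. α is a root of g(x) = (x + 25)^3 - 350 = x^3 + 75x^2 + 1875x + 15275. Since g(x) = h(x + 25) where h(x) = x^3 - 350, and h is irreducible over Q (because 350 is not a perfect cube, so h has no rational root, and a monic cubic with no rational root is irreducible), g is also irreducible (irreducibility is preserved under the substitution x → x + 25). Hence m_α(x) = x^3 + 75x^2 + 1875x + 15275.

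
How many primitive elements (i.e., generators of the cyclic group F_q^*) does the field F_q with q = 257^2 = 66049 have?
There are φ(66048) = 21504 primitive elements

F_q^* is cyclic of order q - 1 = 66048. A cyclic group of order m has exactly φ(m) generators. Here m = 66048 = 2^9 · 3 · 43, so the number of primitive elements is φ(66048) = 21504.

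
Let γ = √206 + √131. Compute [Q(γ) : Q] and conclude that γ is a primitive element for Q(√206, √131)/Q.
[Q(γ) : Q] = 4 (equivalently, Q(γ) = Q(√206, √131))

Obviously Q(γ) ⊆ Q(√206, √131), and [Q(√206, √131):Q] = 4 (since 206, 131 are distinct squarefree integers > 1 with 26986 not a perfect square). To show equality we compute the minimal polynomial of γ. From γ = √206 + √131: γ^2 = 206 + 2√(26986) + 131 = 337 + 2√(26986), so γ^2 - 337 = 2√(26986); squaring, (γ^2 - 337)^2 = 4·26986, i.e. γ^4 - 674γ^2 + 113569 - 107944 = 0, i.e. γ^4 - 674γ^2 + 5625 = 0. So γ is a root of x^4 - 674x^2 + 5625. This polynomial is irreducible over Q: it has no rational root (each ±√206 ± √131 is irrational), and any factorization into two quadratics over Q would force √(26986) ∈ Q (pairing opposite roots) or √206, √131 ∈ Q (other pairings), all impossible. Hence [Q(γ):Q] = 4 = [Q(√206, √131):Q], so Q(γ) = Q(√206, √131).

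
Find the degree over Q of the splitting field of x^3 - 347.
[K : Q] = 6

The roots of x^3 - 347 are ∛347, ω∛347, ω^2∛347 where ω = e^(2πi/3) is a primitive cube root of unity, so K = Q(∛347, ω). Now [Q(∛347):Q] = 3 (since 347 is not a perfect cube, x^3 - 347 is irreducible) and [Q(ω):Q] = 2. Both 2 and 3 divide [K:Q], and [K:Q] ≤ 3·2 = 6, so [K:Q] = 6. (Equivalently: Q(∛347) ⊂ R but ω ∉ R, so [K : Q(∛347)] = 2.)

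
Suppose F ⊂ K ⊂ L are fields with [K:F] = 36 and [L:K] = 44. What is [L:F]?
[L:F] = 1584

The tower law says that for any tower of field extensions F ⊂ K ⊂ L with finite degrees, [L:F] = [L:K] · [K:F]. Here this gives [L:F] = 44 · 36 = 1584.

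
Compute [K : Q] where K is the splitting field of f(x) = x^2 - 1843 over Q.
[K : Q] = 2

f(x) = x^2 - 1843 factors as (x - √1843)(x + √1843). The splitting field is K = Q(√1843). Since 1843 is squarefree and > 1, it is not a perfect square, so x^2 - 1843 is irreducible over Q and [Q(√1843) : Q] = 2. Hence [K : Q] = 2.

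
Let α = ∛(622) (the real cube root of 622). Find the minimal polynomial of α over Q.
m_α(x) = x^3 - 622

α satisfies α^3 = 622, so x^3 - 622 annihilates α. By the rational root test, a rational root p/q (in lowest terms) of x^3 - 622 would satisfy p^3 = 622 q^3, forcing q = 1 and p^3 = 622; but 622 is not a perfect cube, contradiction. A monic cubic over Q with no rational root is irreducible (any nontrivial factorization would include a linear factor). Hence x^3 - 622 is the minimal polynomial of α, and in particular [Q(α):Q] = 3.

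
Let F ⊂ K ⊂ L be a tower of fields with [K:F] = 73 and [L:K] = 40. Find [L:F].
[L:F] = 2920

The tower law says that for any tower of field extensions F ⊂ K ⊂ L with finite degrees, [L:F] = [L:K] · [K:F]. Here this gives [L:F] = 40 · 73 = 2920.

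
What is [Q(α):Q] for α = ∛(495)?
[Q(α):Q] = 3

The minimal polynomial of α is x^3 - 495, irreducible over Q since 495 is not a perfect cube (so x^3 - 495 has no rational root). Hence [Q(α):Q] = deg(m_α) = 3.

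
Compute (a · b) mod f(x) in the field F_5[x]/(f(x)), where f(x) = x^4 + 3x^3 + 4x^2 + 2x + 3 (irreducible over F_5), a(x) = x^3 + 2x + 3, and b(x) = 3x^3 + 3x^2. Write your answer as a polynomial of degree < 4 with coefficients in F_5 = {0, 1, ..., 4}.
a · b ≡ 2x^3 + 4x^2 + 4x + 4 (mod f(x))

Multiply in F_5[x]: a(x)·b(x) = (x^3 + 2x + 3)·(3x^3 + 3x^2) = 3x^6 + 3x^5 + x^4 + 4x^2. This has degree ≥ 4, so divide by f(x) over F_5: 3x^6 + 3x^5 + x^4 + 4x^2 = (3x^2 + 4x + 2)·(x^4 + 3x^3 + 4x^2 + 2x + 3) + (2x^3 + 4x^2 + 4x + 4). Hence a·b ≡ 2x^3 + 4x^2 + 4x + 4 (mod f). (F_5[x]/(f) is a field with 5^4 = 625 elements since f is irreducible of degree 4.)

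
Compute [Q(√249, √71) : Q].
[Q(√249, √71) : Q] = 4

[Q(√249):Q] = 2 (min poly x^2 - 249, irreducible since 249 is squarefree > 1). For the top step, suppose √71 ∈ Q(√249), say √71 = c + d√249 with c, d ∈ Q. Squaring: 71 = c^2 + 249d^2 + 2cd√249. Since √249 ∉ Q this forces 2cd = 0. If d = 0 then √71 = c ∈ Q, contradicting 71 squarefree > 1. If c = 0 then 71 = 249d^2, so 249·71 = (249d)^2 is a perfect square in Q — but 249·71 = 17679 is not a perfect square (since 249 and 71 are distinct squarefree integers). Contradiction. Hence √71 ∉ Q(√249), so x^2 - 71 stays irreducible over Q(√249) and [Q(√249, √71) : Q(√249)] = 2. By the tower law, [Q(√249, √71) : Q] = 2 · 2 = 4.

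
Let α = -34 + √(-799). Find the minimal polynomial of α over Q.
m_α(x) = x^2 + 68x + 1955

From α + 34 = √(-799), squaring gives (α + 34)^2 = -799, i.e. α^2 + 68α + 1156 = -799, so α^2 + 68α + 1955 = 0. The discriminant of x^2 + 68x + 1955 is (68)^2 - 4·(1955) = 4624 - 7820 = -3196, and 4·(-799) is not a perfect square in Q since -799 is squarefree and ≠ 1. Hence x^2 + 68x + 1955 is irreducible over Q and is the minimal polynomial of α.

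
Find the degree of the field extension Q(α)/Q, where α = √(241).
[Q(α):Q] = 2

[Q(α):Q] equals the degree of the minimal polynomial of α. Here α^2 = 241 and x^2 - 241 is irreducible (d = 241 is squarefree, ≠ 1, hence not a square), so deg(m_α) = 2. Thus [Q(α):Q] = 2.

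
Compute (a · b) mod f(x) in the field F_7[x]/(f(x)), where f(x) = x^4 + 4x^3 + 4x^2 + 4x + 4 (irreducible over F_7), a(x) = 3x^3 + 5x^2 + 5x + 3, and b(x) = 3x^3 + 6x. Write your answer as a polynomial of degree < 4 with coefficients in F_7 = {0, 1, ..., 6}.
a · b ≡ x^3 + 6x^2 + 2x + 5 (mod f(x))

Multiply in F_7[x]: a(x)·b(x) = (3x^3 + 5x^2 + 5x + 3)·(3x^3 + 6x) = 2x^6 + x^5 + 5x^4 + 4x^3 + 2x^2 + 4x. This has degree ≥ 4, so divide by f(x) over F_7: 2x^6 + x^5 + 5x^4 + 4x^3 + 2x^2 + 4x = (2x^2 + 4)·(x^4 + 4x^3 + 4x^2 + 4x + 4) + (x^3 + 6x^2 + 2x + 5). Hence a·b ≡ x^3 + 6x^2 + 2x + 5 (mod f). (F_7[x]/(f) is a field with 7^4 = 2401 elements since f is irreducible of degree 4.)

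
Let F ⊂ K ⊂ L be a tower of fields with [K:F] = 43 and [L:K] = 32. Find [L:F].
[L:F] = 1376

The tower law says that for any tower of field extensions F ⊂ K ⊂ L with finite degrees, [L:F] = [L:K] · [K:F]. Here this gives [L:F] = 32 · 43 = 1376.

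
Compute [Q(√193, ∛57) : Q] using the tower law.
[Q(√193, ∛57) : Q] = 6

Let L = Q(√193, ∛57). Since Q(√193) ⊂ L and [Q(√193):Q] = 2, the tower law gives 2 | [L:Q]. Likewise Q(∛57) ⊂ L with [Q(∛57):Q] = 3 (because 57 is not a perfect cube), so 3 | [L:Q]. As gcd(2,3) = 1, [L:Q] is divisible by 6. Conversely L is generated over Q by √193 and ∛57, so [L:Q] ≤ 2·3 = 6. Therefore [Q(√193, ∛57) : Q] = 6.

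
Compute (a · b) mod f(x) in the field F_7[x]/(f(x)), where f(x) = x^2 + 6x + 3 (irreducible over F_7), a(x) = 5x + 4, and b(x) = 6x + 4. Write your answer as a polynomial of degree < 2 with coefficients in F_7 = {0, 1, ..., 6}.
a · b ≡ 4x + 3 (mod f(x))

Multiply in F_7[x]: a(x)·b(x) = (5x + 4)·(6x + 4) = 2x^2 + 2x + 2. This has degree ≥ 2, so divide by f(x) over F_7: 2x^2 + 2x + 2 = (2)·(x^2 + 6x + 3) + (4x + 3). Hence a·b ≡ 4x + 3 (mod f). (F_7[x]/(f) is a field with 7^2 = 49 elements since f is irreducible of degree 2.)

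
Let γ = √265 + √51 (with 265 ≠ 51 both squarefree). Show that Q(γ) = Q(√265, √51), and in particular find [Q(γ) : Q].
[Q(γ) : Q] = 4 (equivalently, Q(γ) = Q(√265, √51))

Obviously Q(γ) ⊆ Q(√265, √51), and [Q(√265, √51):Q] = 4 (since 265, 51 are distinct squarefree integers > 1 with 13515 not a perfect square). To show equality we compute the minimal polynomial of γ. From γ = √265 + √51: γ^2 = 265 + 2√(13515) + 51 = 316 + 2√(13515), so γ^2 - 316 = 2√(13515); squaring, (γ^2 - 316)^2 = 4·13515, i.e. γ^4 - 632γ^2 + 99856 - 54060 = 0, i.e. γ^4 - 632γ^2 + 45796 = 0. So γ is a root of x^4 - 632x^2 + 45796. This polynomial is irreducible over Q: it has no rational root (each ±√265 ± √51 is irrational), and any factorization into two quadratics over Q would force √(13515) ∈ Q (pairing opposite roots) or √265, √51 ∈ Q (other pairings), all impossible. Hence [Q(γ):Q] = 4 = [Q(√265, √51):Q], so Q(γ) = Q(√265, √51).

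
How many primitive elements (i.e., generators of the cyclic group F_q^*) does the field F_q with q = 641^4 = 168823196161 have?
There are φ(168823196160) = 44598558720 primitive elements

F_q^* is cyclic of order q - 1 = 168823196160. A cyclic group of order m has exactly φ(m) generators. Here m = 168823196160 = 2^9 · 3 · 5 · 107 · 205441, so the number of primitive elements is φ(168823196160) = 44598558720.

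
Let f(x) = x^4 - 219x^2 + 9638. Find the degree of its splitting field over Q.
[K : Q] = 4

Solving the quadratic in x^2: x^2 = (219 ± √(219^2 - 4·9638))/2 = (219 ± √9409)/2 = (219 ± 97)/2, giving x^2 = 61 or x^2 = 158. So f(x) = (x^2 - 61)(x^2 - 158) and the roots of f are ±√61, ±√158. Hence the splitting field is K = Q(√61, √158). Since 61 and 158 are distinct squarefree integers > 1, their product 9638 is not a perfect square, so √158 ∉ Q(√61). By the tower law [K:Q] = [Q(√61,√158):Q(√61)] · [Q(√61):Q] = 2 · 2 = 4.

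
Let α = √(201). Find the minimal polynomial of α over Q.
m_α(x) = x^2 - 201

α satisfies α^2 - 201 = 0, so x^2 - 201 annihilates α. Since d = 201 is squarefree and ≠ 1, it is not a perfect square in Q, so x^2 - 201 has no rational root and is therefore irreducible over Q (a degree-2 polynomial over a field is irreducible iff it has no root). Hence m_α(x) = x^2 - 201.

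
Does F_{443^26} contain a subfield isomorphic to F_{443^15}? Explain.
No: F_{443^15} is not a subfield of F_{443^26}

F_{p^m} embeds in F_{p^n} iff m | n. Here 15 ∤ 26 (since 26 = 1·15 + 11 with remainder 11 ≠ 0), so F_{443^15} is not a subfield of F_{443^26}. Equivalently: if it were, the tower law would give 15 = [F_{443^15}:F_443] dividing [F_{443^26}:F_443] = 26, contradiction.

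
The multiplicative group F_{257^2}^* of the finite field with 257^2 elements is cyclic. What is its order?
|F_{257^2}^*| = 66048

F_{257^2} has 257^2 = 66049 elements; its multiplicative group consists of all nonzero elements, so |F_{257^2}^*| = 66049 - 1 = 66048. (It is cyclic since any finite subgroup of the multiplicative group of a field is cyclic.)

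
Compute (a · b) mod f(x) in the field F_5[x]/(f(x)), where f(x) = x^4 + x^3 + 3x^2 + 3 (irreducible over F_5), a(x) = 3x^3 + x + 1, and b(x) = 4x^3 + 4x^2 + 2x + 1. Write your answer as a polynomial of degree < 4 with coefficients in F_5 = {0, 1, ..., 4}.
a · b ≡ 2x^3 + 3x^2 + 3x + 4 (mod f(x))

Multiply in F_5[x]: a(x)·b(x) = (3x^3 + x + 1)·(4x^3 + 4x^2 + 2x + 1) = 2x^6 + 2x^5 + x^3 + x^2 + 3x + 1. This has degree ≥ 4, so divide by f(x) over F_5: 2x^6 + 2x^5 + x^3 + x^2 + 3x + 1 = (2x^2 + 4)·(x^4 + x^3 + 3x^2 + 3) + (2x^3 + 3x^2 + 3x + 4). Hence a·b ≡ 2x^3 + 3x^2 + 3x + 4 (mod f). (F_5[x]/(f) is a field with 5^4 = 625 elements since f is irreducible of degree 4.)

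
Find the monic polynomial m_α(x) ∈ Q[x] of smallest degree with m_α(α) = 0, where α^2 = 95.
m_α(x) = x^2 - 95

α satisfies α^2 - 95 = 0, so x^2 - 95 annihilates α. Since d = 95 is squarefree and ≠ 1, it is not a perfect square in Q, so x^2 - 95 has no rational root and is therefore irreducible over Q (a degree-2 polynomial over a field is irreducible iff it has no root). Hence m_α(x) = x^2 - 95.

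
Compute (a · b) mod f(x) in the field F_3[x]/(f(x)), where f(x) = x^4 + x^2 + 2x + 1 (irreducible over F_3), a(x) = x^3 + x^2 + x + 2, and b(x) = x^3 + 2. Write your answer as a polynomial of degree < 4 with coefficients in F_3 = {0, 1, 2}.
a · b ≡ x^3 + 2x^2 + x + 1 (mod f(x))

Multiply in F_3[x]: a(x)·b(x) = (x^3 + x^2 + x + 2)·(x^3 + 2) = x^6 + x^5 + x^4 + x^3 + 2x^2 + 2x + 1. This has degree ≥ 4, so divide by f(x) over F_3: x^6 + x^5 + x^4 + x^3 + 2x^2 + 2x + 1 = (x^2 + x)·(x^4 + x^2 + 2x + 1) + (x^3 + 2x^2 + x + 1). Hence a·b ≡ x^3 + 2x^2 + x + 1 (mod f). (F_3[x]/(f) is a field with 3^4 = 81 elements since f is irreducible of degree 4.)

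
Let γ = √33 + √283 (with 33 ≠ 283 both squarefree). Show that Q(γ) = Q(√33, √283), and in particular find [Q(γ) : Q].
[Q(γ) : Q] = 4 (equivalently, Q(γ) = Q(√33, √283))

Obviously Q(γ) ⊆ Q(√33, √283), and [Q(√33, √283):Q] = 4 (since 33, 283 are distinct squarefree integers > 1 with 9339 not a perfect square). To show equality we compute the minimal polynomial of γ. From γ = √33 + √283: γ^2 = 33 + 2√(9339) + 283 = 316 + 2√(9339), so γ^2 - 316 = 2√(9339); squaring, (γ^2 - 316)^2 = 4·9339, i.e. γ^4 - 632γ^2 + 99856 - 37356 = 0, i.e. γ^4 - 632γ^2 + 62500 = 0. So γ is a root of x^4 - 632x^2 + 62500. This polynomial is irreducible over Q: it has no rational root (each ±√33 ± √283 is irrational), and any factorization into two quadratics over Q would force √(9339) ∈ Q (pairing opposite roots) or √33, √283 ∈ Q (other pairings), all impossible. Hence [Q(γ):Q] = 4 = [Q(√33, √283):Q], so Q(γ) = Q(√33, √283).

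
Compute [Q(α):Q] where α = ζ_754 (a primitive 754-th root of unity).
[Q(α):Q] = 336

The minimal polynomial of ζ_754 over Q is the 754-th cyclotomic polynomial Φ_754(x), which is irreducible over Q and has degree φ(754) = 336. Hence [Q(α):Q] = φ(754) = 336.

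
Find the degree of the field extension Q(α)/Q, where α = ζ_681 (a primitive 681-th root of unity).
[Q(α):Q] = 452

The minimal polynomial of ζ_681 over Q is the 681-th cyclotomic polynomial Φ_681(x), which is irreducible over Q and has degree φ(681) = 452. Hence [Q(α):Q] = φ(681) = 452.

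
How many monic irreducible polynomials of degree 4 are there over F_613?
There are 35300491398 monic irreducible polynomials of degree 4 over F_613

Each element of F_{613^4} that lies in no proper subfield is a root of exactly one monic irreducible of degree 4 over F_613, and each such polynomial has 4 distinct roots in F_{613^4}. By Möbius inversion the count is N_613(4) = (1/4) Σ_{d|4} μ(4/d) · 613^d = (1/4)(μ(4)·613^1 + μ(2)·613^2 + μ(1)·613^4) = 141201965592/4 = 35300491398.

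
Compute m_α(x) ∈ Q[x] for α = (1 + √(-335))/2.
m_α(x) = x^2 - x + 84

From 2α - 1 = √(-335), squaring gives (2α - 1)^2 = -335, i.e. 4α^2 - 4α + 1 = -335, so α^2 - α + (1 + 335)/4 = 0. Since -335 ≡ 1 (mod 4), (1 + 335)/4 = 84 ∈ Z. The polynomial x^2 - x + 84 has discriminant 1 - 4·(84) = -335, which is not a perfect square in Q (d = -335 is squarefree and ≠ 1), so x^2 - x + 84 is irreducible over Q. It is the minimal polynomial of α.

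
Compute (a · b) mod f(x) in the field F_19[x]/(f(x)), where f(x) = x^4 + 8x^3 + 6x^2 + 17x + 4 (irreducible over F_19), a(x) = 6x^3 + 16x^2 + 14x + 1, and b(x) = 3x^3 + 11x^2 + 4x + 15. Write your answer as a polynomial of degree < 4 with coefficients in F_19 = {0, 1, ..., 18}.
a · b ≡ 5x^3 + 2x^2 + 18x + 1 (mod f(x))

Multiply in F_19[x]: a(x)·b(x) = (6x^3 + 16x^2 + 14x + 1)·(3x^3 + 11x^2 + 4x + 15) = 18x^6 + 14x^4 + 7x^3 + 3x^2 + 5x + 15. This has degree ≥ 4, so divide by f(x) over F_19: 18x^6 + 14x^4 + 7x^3 + 3x^2 + 5x + 15 = (18x^2 + 8x + 13)·(x^4 + 8x^3 + 6x^2 + 17x + 4) + (5x^3 + 2x^2 + 18x + 1). Hence a·b ≡ 5x^3 + 2x^2 + 18x + 1 (mod f). (F_19[x]/(f) is a field with 19^4 = 130321 elements since f is irreducible of degree 4.)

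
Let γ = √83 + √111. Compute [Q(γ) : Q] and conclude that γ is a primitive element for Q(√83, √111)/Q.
[Q(γ) : Q] = 4 (equivalently, Q(γ) = Q(√83, √111))

Obviously Q(γ) ⊆ Q(√83, √111), and [Q(√83, √111):Q] = 4 (since 83, 111 are distinct squarefree integers > 1 with 9213 not a perfect square). To show equality we compute the minimal polynomial of γ. From γ = √83 + √111: γ^2 = 83 + 2√(9213) + 111 = 194 + 2√(9213), so γ^2 - 194 = 2√(9213); squaring, (γ^2 - 194)^2 = 4·9213, i.e. γ^4 - 388γ^2 + 37636 - 36852 = 0, i.e. γ^4 - 388γ^2 + 784 = 0. So γ is a root of x^4 - 388x^2 + 784. This polynomial is irreducible over Q: it has no rational root (each ±√83 ± √111 is irrational), and any factorization into two quadratics over Q would force √(9213) ∈ Q (pairing opposite roots) or √83, √111 ∈ Q (other pairings), all impossible. Hence [Q(γ):Q] = 4 = [Q(√83, √111):Q], so Q(γ) = Q(√83, √111).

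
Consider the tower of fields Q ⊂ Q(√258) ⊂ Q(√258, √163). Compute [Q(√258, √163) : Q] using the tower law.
[Q(√258, √163) : Q] = 4

[Q(√258):Q] = 2 (min poly x^2 - 258, irreducible since 258 is squarefree > 1). For the top step, suppose √163 ∈ Q(√258), say √163 = c + d√258 with c, d ∈ Q. Squaring: 163 = c^2 + 258d^2 + 2cd√258. Since √258 ∉ Q this forces 2cd = 0. If d = 0 then √163 = c ∈ Q, contradicting 163 squarefree > 1. If c = 0 then 163 = 258d^2, so 258·163 = (258d)^2 is a perfect square in Q — but 258·163 = 42054 is not a perfect square (since 258 and 163 are distinct squarefree integers). Contradiction. Hence √163 ∉ Q(√258), so x^2 - 163 stays irreducible over Q(√258) and [Q(√258, √163) : Q(√258)] = 2. By the tower law, [Q(√258, √163) : Q] = 2 · 2 = 4.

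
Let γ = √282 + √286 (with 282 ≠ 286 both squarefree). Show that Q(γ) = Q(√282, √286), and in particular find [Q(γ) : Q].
[Q(γ) : Q] = 4 (equivalently, Q(γ) = Q(√282, √286))

Obviously Q(γ) ⊆ Q(√282, √286), and [Q(√282, √286):Q] = 4 (since 282, 286 are distinct squarefree integers > 1 with 80652 not a perfect square). To show equality we compute the minimal polynomial of γ. From γ = √282 + √286: γ^2 = 282 + 2√(80652) + 286 = 568 + 2√(80652), so γ^2 - 568 = 2√(80652); squaring, (γ^2 - 568)^2 = 4·80652, i.e. γ^4 - 1136γ^2 + 322624 - 322608 = 0, i.e. γ^4 - 1136γ^2 + 16 = 0. So γ is a root of x^4 - 1136x^2 + 16. This polynomial is irreducible over Q: it has no rational root (each ±√282 ± √286 is irrational), and any factorization into two quadratics over Q would force √(80652) ∈ Q (pairing opposite roots) or √282, √286 ∈ Q (other pairings), all impossible. Hence [Q(γ):Q] = 4 = [Q(√282, √286):Q], so Q(γ) = Q(√282, √286).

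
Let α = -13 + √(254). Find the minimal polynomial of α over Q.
m_α(x) = x^2 + 26x - 85

From α + 13 = √(254), squaring gives (α + 13)^2 = 254, i.e. α^2 + 26α + 169 = 254, so α^2 + 26α - 85 = 0. The discriminant of x^2 + 26x - 85 is (26)^2 - 4·(-85) = 676 + 340 = 1016, and 4·(254) is not a perfect square in Q since 254 is squarefree and ≠ 1. Hence x^2 + 26x - 85 is irreducible over Q and is the minimal polynomial of α.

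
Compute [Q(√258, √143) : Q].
[Q(√258, √143) : Q] = 4

[Q(√258):Q] = 2 (min poly x^2 - 258, irreducible since 258 is squarefree > 1). For the top step, suppose √143 ∈ Q(√258), say √143 = c + d√258 with c, d ∈ Q. Squaring: 143 = c^2 + 258d^2 + 2cd√258. Since √258 ∉ Q this forces 2cd = 0. If d = 0 then √143 = c ∈ Q, contradicting 143 squarefree > 1. If c = 0 then 143 = 258d^2, so 258·143 = (258d)^2 is a perfect square in Q — but 258·143 = 36894 is not a perfect square (since 258 and 143 are distinct squarefree integers). Contradiction. Hence √143 ∉ Q(√258), so x^2 - 143 stays irreducible over Q(√258) and [Q(√258, √143) : Q(√258)] = 2. By the tower law, [Q(√258, √143) : Q] = 2 · 2 = 4.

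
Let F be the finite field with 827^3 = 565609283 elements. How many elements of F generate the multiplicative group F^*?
There are φ(565609282) = 238295088 primitive elements

F_q^* is cyclic of order q - 1 = 565609282. A cyclic group of order m has exactly φ(m) generators. Here m = 565609282 = 2 · 7 · 59 · 684757, so the number of primitive elements is φ(565609282) = 238295088.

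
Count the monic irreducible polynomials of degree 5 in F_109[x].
There are 3077247888 monic irreducible polynomials of degree 5 over F_109

Each element of F_{109^5} that lies in no proper subfield is a root of exactly one monic irreducible of degree 5 over F_109, and each such polynomial has 5 distinct roots in F_{109^5}. By Möbius inversion the count is N_109(5) = (1/5) Σ_{d|5} μ(5/d) · 109^d = (1/5)(μ(5)·109^1 + μ(1)·109^5) = 15386239440/5 = 3077247888.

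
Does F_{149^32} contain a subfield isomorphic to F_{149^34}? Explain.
No: F_{149^34} is not a subfield of F_{149^32}

F_{p^m} embeds in F_{p^n} iff m | n. Here 34 ∤ 32 (since 32 = 0·34 + 32 with remainder 32 ≠ 0), so F_{149^34} is not a subfield of F_{149^32}. Equivalently: if it were, the tower law would give 34 = [F_{149^34}:F_149] dividing [F_{149^32}:F_149] = 32, contradiction.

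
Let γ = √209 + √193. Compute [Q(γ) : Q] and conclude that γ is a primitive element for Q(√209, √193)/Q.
[Q(γ) : Q] = 4 (equivalently, Q(γ) = Q(√209, √193))

Obviously Q(γ) ⊆ Q(√209, √193), and [Q(√209, √193):Q] = 4 (since 209, 193 are distinct squarefree integers > 1 with 40337 not a perfect square). To show equality we compute the minimal polynomial of γ. From γ = √209 + √193: γ^2 = 209 + 2√(40337) + 193 = 402 + 2√(40337), so γ^2 - 402 = 2√(40337); squaring, (γ^2 - 402)^2 = 4·40337, i.e. γ^4 - 804γ^2 + 161604 - 161348 = 0, i.e. γ^4 - 804γ^2 + 256 = 0. So γ is a root of x^4 - 804x^2 + 256. This polynomial is irreducible over Q: it has no rational root (each ±√209 ± √193 is irrational), and any factorization into two quadratics over Q would force √(40337) ∈ Q (pairing opposite roots) or √209, √193 ∈ Q (other pairings), all impossible. Hence [Q(γ):Q] = 4 = [Q(√209, √193):Q], so Q(γ) = Q(√209, √193).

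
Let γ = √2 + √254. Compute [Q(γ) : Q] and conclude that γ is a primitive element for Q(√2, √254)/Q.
[Q(γ) : Q] = 4 (equivalently, Q(γ) = Q(√2, √254))

Obviously Q(γ) ⊆ Q(√2, √254), and [Q(√2, √254):Q] = 4 (since 2, 254 are distinct squarefree integers > 1 with 508 not a perfect square). To show equality we compute the minimal polynomial of γ. From γ = √2 + √254: γ^2 = 2 + 2√(508) + 254 = 256 + 2√(508), so γ^2 - 256 = 2√(508); squaring, (γ^2 - 256)^2 = 4·508, i.e. γ^4 - 512γ^2 + 65536 - 2032 = 0, i.e. γ^4 - 512γ^2 + 63504 = 0. So γ is a root of x^4 - 512x^2 + 63504. This polynomial is irreducible over Q: it has no rational root (each ±√2 ± √254 is irrational), and any factorization into two quadratics over Q would force √(508) ∈ Q (pairing opposite roots) or √2, √254 ∈ Q (other pairings), all impossible. Hence [Q(γ):Q] = 4 = [Q(√2, √254):Q], so Q(γ) = Q(√2, √254).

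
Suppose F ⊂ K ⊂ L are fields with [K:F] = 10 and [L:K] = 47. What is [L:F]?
[L:F] = 470

The tower law says that for any tower of field extensions F ⊂ K ⊂ L with finite degrees, [L:F] = [L:K] · [K:F]. Here this gives [L:F] = 47 · 10 = 470.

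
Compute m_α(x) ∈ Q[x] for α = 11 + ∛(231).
m_α(x) = x^3 - 33x^2 + 363x - 1562

Set β = α - 11 = ∛(231), so β^3 = 231. Then (α - 11)^3 - 231 = 0, i.e. α is a root of g(x) = (x - 11)^3 - 231 = x^3 - 33x^2 + 363x - 1562. Since g(x) = h(x - 11) where h(x) = x^3 - 231, and h is irreducible over Q (because 231 is not a perfect cube, so h has no rational root, and a monic cubic with no rational root is irreducible), g is also irreducible (irreducibility is preserved under the substitution x → x - 11). Hence m_α(x) = x^3 - 33x^2 + 363x - 1562.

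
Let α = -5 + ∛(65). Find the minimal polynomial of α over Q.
m_α(x) = x^3 + 15x^2 + 75x + 60

Set β = α + 5 = ∛(65), so β^3 = 65. Then (α + 5)^3 - 65 = 0, i.e. α is a root of g(x) = (x + 5)^3 - 65 = x^3 + 15x^2 + 75x + 60. Since g(x) = h(x + 5) where h(x) = x^3 - 65, and h is irreducible over Q (because 65 is not a perfect cube, so h has no rational root, and a monic cubic with no rational root is irreducible), g is also irreducible (irreducibility is preserved under the substitution x → x + 5). Hence m_α(x) = x^3 + 15x^2 + 75x + 60.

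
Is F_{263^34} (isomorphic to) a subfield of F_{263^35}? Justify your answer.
No: F_{263^34} is not a subfield of F_{263^35}

F_{p^m} embeds in F_{p^n} iff m | n. Here 34 ∤ 35 (since 35 = 1·34 + 1 with remainder 1 ≠ 0), so F_{263^34} is not a subfield of F_{263^35}. Equivalently: if it were, the tower law would give 34 = [F_{263^34}:F_263] dividing [F_{263^35}:F_263] = 35, contradiction.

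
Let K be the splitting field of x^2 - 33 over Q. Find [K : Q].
[K : Q] = 2

f(x) = x^2 - 33 factors as (x - √33)(x + √33). The splitting field is K = Q(√33). Since 33 is squarefree and > 1, it is not a perfect square, so x^2 - 33 is irreducible over Q and [Q(√33) : Q] = 2. Hence [K : Q] = 2.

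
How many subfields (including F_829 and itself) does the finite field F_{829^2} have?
F_{829^2} has 2 subfields

The subfields of F_{p^n} are exactly the fields F_{p^d} for d | n (each is the fixed field of the unique index-d subgroup of Gal(F_{p^n}/F_p) ≅ Z/nZ). The divisors of n = 2 are {1, 2}, giving 2 subfields: F_{829^1}, F_{829^2}.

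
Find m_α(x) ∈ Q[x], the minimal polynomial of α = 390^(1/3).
m_α(x) = x^3 - 390

α satisfies α^3 = 390, so x^3 - 390 annihilates α. By the rational root test, a rational root p/q (in lowest terms) of x^3 - 390 would satisfy p^3 = 390 q^3, forcing q = 1 and p^3 = 390; but 390 is not a perfect cube, contradiction. A monic cubic over Q with no rational root is irreducible (any nontrivial factorization would include a linear factor). Hence x^3 - 390 is the minimal polynomial of α, and in particular [Q(α):Q] = 3.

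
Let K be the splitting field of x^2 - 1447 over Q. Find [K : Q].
[K : Q] = 2

f(x) = x^2 - 1447 factors as (x - √1447)(x + √1447). The splitting field is K = Q(√1447). Since 1447 is squarefree and > 1, it is not a perfect square, so x^2 - 1447 is irreducible over Q and [Q(√1447) : Q] = 2. Hence [K : Q] = 2.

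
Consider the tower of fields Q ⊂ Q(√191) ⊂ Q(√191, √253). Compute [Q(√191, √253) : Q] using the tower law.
[Q(√191, √253) : Q] = 4

[Q(√191):Q] = 2 (min poly x^2 - 191, irreducible since 191 is squarefree > 1). For the top step, suppose √253 ∈ Q(√191), say √253 = c + d√191 with c, d ∈ Q. Squaring: 253 = c^2 + 191d^2 + 2cd√191. Since √191 ∉ Q this forces 2cd = 0. If d = 0 then √253 = c ∈ Q, contradicting 253 squarefree > 1. If c = 0 then 253 = 191d^2, so 191·253 = (191d)^2 is a perfect square in Q — but 191·253 = 48323 is not a perfect square (since 191 and 253 are distinct squarefree integers). Contradiction. Hence √253 ∉ Q(√191), so x^2 - 253 stays irreducible over Q(√191) and [Q(√191, √253) : Q(√191)] = 2. By the tower law, [Q(√191, √253) : Q] = 2 · 2 = 4.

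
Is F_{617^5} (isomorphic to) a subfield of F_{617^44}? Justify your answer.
No: F_{617^5} is not a subfield of F_{617^44}

F_{p^m} embeds in F_{p^n} iff m | n. Here 5 ∤ 44 (since 44 = 8·5 + 4 with remainder 4 ≠ 0), so F_{617^5} is not a subfield of F_{617^44}. Equivalently: if it were, the tower law would give 5 = [F_{617^5}:F_617] dividing [F_{617^44}:F_617] = 44, contradiction.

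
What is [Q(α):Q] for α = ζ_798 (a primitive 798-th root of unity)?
[Q(α):Q] = 216

The minimal polynomial of ζ_798 over Q is the 798-th cyclotomic polynomial Φ_798(x), which is irreducible over Q and has degree φ(798) = 216. Hence [Q(α):Q] = φ(798) = 216.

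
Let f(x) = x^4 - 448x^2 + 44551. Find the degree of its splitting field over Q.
[K : Q] = 4

Solving the quadratic in x^2: x^2 = (448 ± √(448^2 - 4·44551))/2 = (448 ± √22500)/2 = (448 ± 150)/2, giving x^2 = 149 or x^2 = 299. So f(x) = (x^2 - 149)(x^2 - 299) and the roots of f are ±√149, ±√299. Hence the splitting field is K = Q(√149, √299). Since 149 and 299 are distinct squarefree integers > 1, their product 44551 is not a perfect square, so √299 ∉ Q(√149). By the tower law [K:Q] = [Q(√149,√299):Q(√149)] · [Q(√149):Q] = 2 · 2 = 4.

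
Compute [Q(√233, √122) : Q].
[Q(√233, √122) : Q] = 4

[Q(√233):Q] = 2 (min poly x^2 - 233, irreducible since 233 is squarefree > 1). For the top step, suppose √122 ∈ Q(√233), say √122 = c + d√233 with c, d ∈ Q. Squaring: 122 = c^2 + 233d^2 + 2cd√233. Since √233 ∉ Q this forces 2cd = 0. If d = 0 then √122 = c ∈ Q, contradicting 122 squarefree > 1. If c = 0 then 122 = 233d^2, so 233·122 = (233d)^2 is a perfect square in Q — but 233·122 = 28426 is not a perfect square (since 233 and 122 are distinct squarefree integers). Contradiction. Hence √122 ∉ Q(√233), so x^2 - 122 stays irreducible over Q(√233) and [Q(√233, √122) : Q(√233)] = 2. By the tower law, [Q(√233, √122) : Q] = 2 · 2 = 4.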